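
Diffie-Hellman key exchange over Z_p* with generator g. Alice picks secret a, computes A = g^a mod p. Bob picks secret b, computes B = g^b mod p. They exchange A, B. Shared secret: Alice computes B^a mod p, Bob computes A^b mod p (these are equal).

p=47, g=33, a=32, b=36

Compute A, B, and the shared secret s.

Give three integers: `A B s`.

A = 33^32 mod 47  (bits of 32 = 100000)
  bit 0 = 1: r = r^2 * 33 mod 47 = 1^2 * 33 = 1*33 = 33
  bit 1 = 0: r = r^2 mod 47 = 33^2 = 8
  bit 2 = 0: r = r^2 mod 47 = 8^2 = 17
  bit 3 = 0: r = r^2 mod 47 = 17^2 = 7
  bit 4 = 0: r = r^2 mod 47 = 7^2 = 2
  bit 5 = 0: r = r^2 mod 47 = 2^2 = 4
  -> A = 4
B = 33^36 mod 47  (bits of 36 = 100100)
  bit 0 = 1: r = r^2 * 33 mod 47 = 1^2 * 33 = 1*33 = 33
  bit 1 = 0: r = r^2 mod 47 = 33^2 = 8
  bit 2 = 0: r = r^2 mod 47 = 8^2 = 17
  bit 3 = 1: r = r^2 * 33 mod 47 = 17^2 * 33 = 7*33 = 43
  bit 4 = 0: r = r^2 mod 47 = 43^2 = 16
  bit 5 = 0: r = r^2 mod 47 = 16^2 = 21
  -> B = 21
s = B^a = 21^32 mod 47  (bits of 32 = 100000)
  bit 0 = 1: r = r^2 * 21 mod 47 = 1^2 * 21 = 1*21 = 21
  bit 1 = 0: r = r^2 mod 47 = 21^2 = 18
  bit 2 = 0: r = r^2 mod 47 = 18^2 = 42
  bit 3 = 0: r = r^2 mod 47 = 42^2 = 25
  bit 4 = 0: r = r^2 mod 47 = 25^2 = 14
  bit 5 = 0: r = r^2 mod 47 = 14^2 = 8
  -> s = B^a = 8

Answer: 4 21 8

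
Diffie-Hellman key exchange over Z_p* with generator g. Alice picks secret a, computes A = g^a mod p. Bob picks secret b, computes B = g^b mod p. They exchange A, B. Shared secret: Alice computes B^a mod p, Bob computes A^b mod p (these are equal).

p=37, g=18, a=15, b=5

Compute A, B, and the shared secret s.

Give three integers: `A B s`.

Answer: 8 15 23

Derivation:
A = 18^15 mod 37  (bits of 15 = 1111)
  bit 0 = 1: r = r^2 * 18 mod 37 = 1^2 * 18 = 1*18 = 18
  bit 1 = 1: r = r^2 * 18 mod 37 = 18^2 * 18 = 28*18 = 23
  bit 2 = 1: r = r^2 * 18 mod 37 = 23^2 * 18 = 11*18 = 13
  bit 3 = 1: r = r^2 * 18 mod 37 = 13^2 * 18 = 21*18 = 8
  -> A = 8
B = 18^5 mod 37  (bits of 5 = 101)
  bit 0 = 1: r = r^2 * 18 mod 37 = 1^2 * 18 = 1*18 = 18
  bit 1 = 0: r = r^2 mod 37 = 18^2 = 28
  bit 2 = 1: r = r^2 * 18 mod 37 = 28^2 * 18 = 7*18 = 15
  -> B = 15
s = B^a = 15^15 mod 37  (bits of 15 = 1111)
  bit 0 = 1: r = r^2 * 15 mod 37 = 1^2 * 15 = 1*15 = 15
  bit 1 = 1: r = r^2 * 15 mod 37 = 15^2 * 15 = 3*15 = 8
  bit 2 = 1: r = r^2 * 15 mod 37 = 8^2 * 15 = 27*15 = 35
  bit 3 = 1: r = r^2 * 15 mod 37 = 35^2 * 15 = 4*15 = 23
  -> s = B^a = 23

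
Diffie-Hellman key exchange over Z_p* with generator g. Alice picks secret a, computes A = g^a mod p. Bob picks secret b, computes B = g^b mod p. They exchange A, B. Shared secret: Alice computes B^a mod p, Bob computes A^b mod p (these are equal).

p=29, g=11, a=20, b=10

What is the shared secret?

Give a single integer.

A = 11^20 mod 29  (bits of 20 = 10100)
  bit 0 = 1: r = r^2 * 11 mod 29 = 1^2 * 11 = 1*11 = 11
  bit 1 = 0: r = r^2 mod 29 = 11^2 = 5
  bit 2 = 1: r = r^2 * 11 mod 29 = 5^2 * 11 = 25*11 = 14
  bit 3 = 0: r = r^2 mod 29 = 14^2 = 22
  bit 4 = 0: r = r^2 mod 29 = 22^2 = 20
  -> A = 20
B = 11^10 mod 29  (bits of 10 = 1010)
  bit 0 = 1: r = r^2 * 11 mod 29 = 1^2 * 11 = 1*11 = 11
  bit 1 = 0: r = r^2 mod 29 = 11^2 = 5
  bit 2 = 1: r = r^2 * 11 mod 29 = 5^2 * 11 = 25*11 = 14
  bit 3 = 0: r = r^2 mod 29 = 14^2 = 22
  -> B = 22
s = B^a = 22^20 mod 29  (bits of 20 = 10100)
  bit 0 = 1: r = r^2 * 22 mod 29 = 1^2 * 22 = 1*22 = 22
  bit 1 = 0: r = r^2 mod 29 = 22^2 = 20
  bit 2 = 1: r = r^2 * 22 mod 29 = 20^2 * 22 = 23*22 = 13
  bit 3 = 0: r = r^2 mod 29 = 13^2 = 24
  bit 4 = 0: r = r^2 mod 29 = 24^2 = 25
  -> s = B^a = 25

Answer: 25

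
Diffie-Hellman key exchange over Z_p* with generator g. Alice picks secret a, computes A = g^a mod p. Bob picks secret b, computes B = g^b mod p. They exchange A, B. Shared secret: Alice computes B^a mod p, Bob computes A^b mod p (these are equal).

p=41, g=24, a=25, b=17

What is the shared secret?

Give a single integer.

A = 24^25 mod 41  (bits of 25 = 11001)
  bit 0 = 1: r = r^2 * 24 mod 41 = 1^2 * 24 = 1*24 = 24
  bit 1 = 1: r = r^2 * 24 mod 41 = 24^2 * 24 = 2*24 = 7
  bit 2 = 0: r = r^2 mod 41 = 7^2 = 8
  bit 3 = 0: r = r^2 mod 41 = 8^2 = 23
  bit 4 = 1: r = r^2 * 24 mod 41 = 23^2 * 24 = 37*24 = 27
  -> A = 27
B = 24^17 mod 41  (bits of 17 = 10001)
  bit 0 = 1: r = r^2 * 24 mod 41 = 1^2 * 24 = 1*24 = 24
  bit 1 = 0: r = r^2 mod 41 = 24^2 = 2
  bit 2 = 0: r = r^2 mod 41 = 2^2 = 4
  bit 3 = 0: r = r^2 mod 41 = 4^2 = 16
  bit 4 = 1: r = r^2 * 24 mod 41 = 16^2 * 24 = 10*24 = 35
  -> B = 35
s = B^a = 35^25 mod 41  (bits of 25 = 11001)
  bit 0 = 1: r = r^2 * 35 mod 41 = 1^2 * 35 = 1*35 = 35
  bit 1 = 1: r = r^2 * 35 mod 41 = 35^2 * 35 = 36*35 = 30
  bit 2 = 0: r = r^2 mod 41 = 30^2 = 39
  bit 3 = 0: r = r^2 mod 41 = 39^2 = 4
  bit 4 = 1: r = r^2 * 35 mod 41 = 4^2 * 35 = 16*35 = 27
  -> s = B^a = 27

Answer: 27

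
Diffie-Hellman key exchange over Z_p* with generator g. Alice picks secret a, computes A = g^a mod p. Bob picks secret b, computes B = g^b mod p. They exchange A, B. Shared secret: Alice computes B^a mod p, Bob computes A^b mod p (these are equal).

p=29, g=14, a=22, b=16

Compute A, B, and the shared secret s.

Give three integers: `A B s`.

Answer: 6 7 7

Derivation:
A = 14^22 mod 29  (bits of 22 = 10110)
  bit 0 = 1: r = r^2 * 14 mod 29 = 1^2 * 14 = 1*14 = 14
  bit 1 = 0: r = r^2 mod 29 = 14^2 = 22
  bit 2 = 1: r = r^2 * 14 mod 29 = 22^2 * 14 = 20*14 = 19
  bit 3 = 1: r = r^2 * 14 mod 29 = 19^2 * 14 = 13*14 = 8
  bit 4 = 0: r = r^2 mod 29 = 8^2 = 6
  -> A = 6
B = 14^16 mod 29  (bits of 16 = 10000)
  bit 0 = 1: r = r^2 * 14 mod 29 = 1^2 * 14 = 1*14 = 14
  bit 1 = 0: r = r^2 mod 29 = 14^2 = 22
  bit 2 = 0: r = r^2 mod 29 = 22^2 = 20
  bit 3 = 0: r = r^2 mod 29 = 20^2 = 23
  bit 4 = 0: r = r^2 mod 29 = 23^2 = 7
  -> B = 7
s = B^a = 7^22 mod 29  (bits of 22 = 10110)
  bit 0 = 1: r = r^2 * 7 mod 29 = 1^2 * 7 = 1*7 = 7
  bit 1 = 0: r = r^2 mod 29 = 7^2 = 20
  bit 2 = 1: r = r^2 * 7 mod 29 = 20^2 * 7 = 23*7 = 16
  bit 3 = 1: r = r^2 * 7 mod 29 = 16^2 * 7 = 24*7 = 23
  bit 4 = 0: r = r^2 mod 29 = 23^2 = 7
  -> s = B^a = 7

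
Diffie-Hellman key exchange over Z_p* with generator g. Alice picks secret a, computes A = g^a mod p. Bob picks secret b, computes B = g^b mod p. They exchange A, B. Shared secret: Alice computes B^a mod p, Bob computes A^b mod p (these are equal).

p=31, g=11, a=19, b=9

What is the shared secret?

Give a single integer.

Answer: 27

Derivation:
A = 11^19 mod 31  (bits of 19 = 10011)
  bit 0 = 1: r = r^2 * 11 mod 31 = 1^2 * 11 = 1*11 = 11
  bit 1 = 0: r = r^2 mod 31 = 11^2 = 28
  bit 2 = 0: r = r^2 mod 31 = 28^2 = 9
  bit 3 = 1: r = r^2 * 11 mod 31 = 9^2 * 11 = 19*11 = 23
  bit 4 = 1: r = r^2 * 11 mod 31 = 23^2 * 11 = 2*11 = 22
  -> A = 22
B = 11^9 mod 31  (bits of 9 = 1001)
  bit 0 = 1: r = r^2 * 11 mod 31 = 1^2 * 11 = 1*11 = 11
  bit 1 = 0: r = r^2 mod 31 = 11^2 = 28
  bit 2 = 0: r = r^2 mod 31 = 28^2 = 9
  bit 3 = 1: r = r^2 * 11 mod 31 = 9^2 * 11 = 19*11 = 23
  -> B = 23
s = B^a = 23^19 mod 31  (bits of 19 = 10011)
  bit 0 = 1: r = r^2 * 23 mod 31 = 1^2 * 23 = 1*23 = 23
  bit 1 = 0: r = r^2 mod 31 = 23^2 = 2
  bit 2 = 0: r = r^2 mod 31 = 2^2 = 4
  bit 3 = 1: r = r^2 * 23 mod 31 = 4^2 * 23 = 16*23 = 27
  bit 4 = 1: r = r^2 * 23 mod 31 = 27^2 * 23 = 16*23 = 27
  -> s = B^a = 27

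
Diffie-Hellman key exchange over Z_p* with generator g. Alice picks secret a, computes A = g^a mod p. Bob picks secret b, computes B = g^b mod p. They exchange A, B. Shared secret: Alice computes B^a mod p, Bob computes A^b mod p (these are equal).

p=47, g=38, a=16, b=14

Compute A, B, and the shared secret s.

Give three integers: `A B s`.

A = 38^16 mod 47  (bits of 16 = 10000)
  bit 0 = 1: r = r^2 * 38 mod 47 = 1^2 * 38 = 1*38 = 38
  bit 1 = 0: r = r^2 mod 47 = 38^2 = 34
  bit 2 = 0: r = r^2 mod 47 = 34^2 = 28
  bit 3 = 0: r = r^2 mod 47 = 28^2 = 32
  bit 4 = 0: r = r^2 mod 47 = 32^2 = 37
  -> A = 37
B = 38^14 mod 47  (bits of 14 = 1110)
  bit 0 = 1: r = r^2 * 38 mod 47 = 1^2 * 38 = 1*38 = 38
  bit 1 = 1: r = r^2 * 38 mod 47 = 38^2 * 38 = 34*38 = 23
  bit 2 = 1: r = r^2 * 38 mod 47 = 23^2 * 38 = 12*38 = 33
  bit 3 = 0: r = r^2 mod 47 = 33^2 = 8
  -> B = 8
s = B^a = 8^16 mod 47  (bits of 16 = 10000)
  bit 0 = 1: r = r^2 * 8 mod 47 = 1^2 * 8 = 1*8 = 8
  bit 1 = 0: r = r^2 mod 47 = 8^2 = 17
  bit 2 = 0: r = r^2 mod 47 = 17^2 = 7
  bit 3 = 0: r = r^2 mod 47 = 7^2 = 2
  bit 4 = 0: r = r^2 mod 47 = 2^2 = 4
  -> s = B^a = 4

Answer: 37 8 4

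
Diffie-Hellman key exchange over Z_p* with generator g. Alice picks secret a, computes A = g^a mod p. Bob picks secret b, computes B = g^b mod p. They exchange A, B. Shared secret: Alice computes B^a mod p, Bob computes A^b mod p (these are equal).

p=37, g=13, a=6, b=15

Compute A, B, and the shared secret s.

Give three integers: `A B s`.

A = 13^6 mod 37  (bits of 6 = 110)
  bit 0 = 1: r = r^2 * 13 mod 37 = 1^2 * 13 = 1*13 = 13
  bit 1 = 1: r = r^2 * 13 mod 37 = 13^2 * 13 = 21*13 = 14
  bit 2 = 0: r = r^2 mod 37 = 14^2 = 11
  -> A = 11
B = 13^15 mod 37  (bits of 15 = 1111)
  bit 0 = 1: r = r^2 * 13 mod 37 = 1^2 * 13 = 1*13 = 13
  bit 1 = 1: r = r^2 * 13 mod 37 = 13^2 * 13 = 21*13 = 14
  bit 2 = 1: r = r^2 * 13 mod 37 = 14^2 * 13 = 11*13 = 32
  bit 3 = 1: r = r^2 * 13 mod 37 = 32^2 * 13 = 25*13 = 29
  -> B = 29
s = B^a = 29^6 mod 37  (bits of 6 = 110)
  bit 0 = 1: r = r^2 * 29 mod 37 = 1^2 * 29 = 1*29 = 29
  bit 1 = 1: r = r^2 * 29 mod 37 = 29^2 * 29 = 27*29 = 6
  bit 2 = 0: r = r^2 mod 37 = 6^2 = 36
  -> s = B^a = 36

Answer: 11 29 36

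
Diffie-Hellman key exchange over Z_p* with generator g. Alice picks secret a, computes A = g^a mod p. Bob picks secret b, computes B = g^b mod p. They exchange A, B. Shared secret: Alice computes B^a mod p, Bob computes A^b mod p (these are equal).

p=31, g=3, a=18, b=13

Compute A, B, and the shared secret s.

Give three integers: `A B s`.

A = 3^18 mod 31  (bits of 18 = 10010)
  bit 0 = 1: r = r^2 * 3 mod 31 = 1^2 * 3 = 1*3 = 3
  bit 1 = 0: r = r^2 mod 31 = 3^2 = 9
  bit 2 = 0: r = r^2 mod 31 = 9^2 = 19
  bit 3 = 1: r = r^2 * 3 mod 31 = 19^2 * 3 = 20*3 = 29
  bit 4 = 0: r = r^2 mod 31 = 29^2 = 4
  -> A = 4
B = 3^13 mod 31  (bits of 13 = 1101)
  bit 0 = 1: r = r^2 * 3 mod 31 = 1^2 * 3 = 1*3 = 3
  bit 1 = 1: r = r^2 * 3 mod 31 = 3^2 * 3 = 9*3 = 27
  bit 2 = 0: r = r^2 mod 31 = 27^2 = 16
  bit 3 = 1: r = r^2 * 3 mod 31 = 16^2 * 3 = 8*3 = 24
  -> B = 24
s = B^a = 24^18 mod 31  (bits of 18 = 10010)
  bit 0 = 1: r = r^2 * 24 mod 31 = 1^2 * 24 = 1*24 = 24
  bit 1 = 0: r = r^2 mod 31 = 24^2 = 18
  bit 2 = 0: r = r^2 mod 31 = 18^2 = 14
  bit 3 = 1: r = r^2 * 24 mod 31 = 14^2 * 24 = 10*24 = 23
  bit 4 = 0: r = r^2 mod 31 = 23^2 = 2
  -> s = B^a = 2

Answer: 4 24 2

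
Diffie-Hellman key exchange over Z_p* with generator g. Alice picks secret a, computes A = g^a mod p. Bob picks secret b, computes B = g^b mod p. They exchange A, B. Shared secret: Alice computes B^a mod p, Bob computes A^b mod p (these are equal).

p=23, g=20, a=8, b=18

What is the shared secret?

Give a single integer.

A = 20^8 mod 23  (bits of 8 = 1000)
  bit 0 = 1: r = r^2 * 20 mod 23 = 1^2 * 20 = 1*20 = 20
  bit 1 = 0: r = r^2 mod 23 = 20^2 = 9
  bit 2 = 0: r = r^2 mod 23 = 9^2 = 12
  bit 3 = 0: r = r^2 mod 23 = 12^2 = 6
  -> A = 6
B = 20^18 mod 23  (bits of 18 = 10010)
  bit 0 = 1: r = r^2 * 20 mod 23 = 1^2 * 20 = 1*20 = 20
  bit 1 = 0: r = r^2 mod 23 = 20^2 = 9
  bit 2 = 0: r = r^2 mod 23 = 9^2 = 12
  bit 3 = 1: r = r^2 * 20 mod 23 = 12^2 * 20 = 6*20 = 5
  bit 4 = 0: r = r^2 mod 23 = 5^2 = 2
  -> B = 2
s = B^a = 2^8 mod 23  (bits of 8 = 1000)
  bit 0 = 1: r = r^2 * 2 mod 23 = 1^2 * 2 = 1*2 = 2
  bit 1 = 0: r = r^2 mod 23 = 2^2 = 4
  bit 2 = 0: r = r^2 mod 23 = 4^2 = 16
  bit 3 = 0: r = r^2 mod 23 = 16^2 = 3
  -> s = B^a = 3

Answer: 3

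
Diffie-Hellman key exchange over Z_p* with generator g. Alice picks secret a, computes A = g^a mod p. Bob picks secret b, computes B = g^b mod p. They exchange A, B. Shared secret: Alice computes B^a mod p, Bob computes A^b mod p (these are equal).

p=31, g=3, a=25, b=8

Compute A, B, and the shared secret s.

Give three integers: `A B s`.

A = 3^25 mod 31  (bits of 25 = 11001)
  bit 0 = 1: r = r^2 * 3 mod 31 = 1^2 * 3 = 1*3 = 3
  bit 1 = 1: r = r^2 * 3 mod 31 = 3^2 * 3 = 9*3 = 27
  bit 2 = 0: r = r^2 mod 31 = 27^2 = 16
  bit 3 = 0: r = r^2 mod 31 = 16^2 = 8
  bit 4 = 1: r = r^2 * 3 mod 31 = 8^2 * 3 = 2*3 = 6
  -> A = 6
B = 3^8 mod 31  (bits of 8 = 1000)
  bit 0 = 1: r = r^2 * 3 mod 31 = 1^2 * 3 = 1*3 = 3
  bit 1 = 0: r = r^2 mod 31 = 3^2 = 9
  bit 2 = 0: r = r^2 mod 31 = 9^2 = 19
  bit 3 = 0: r = r^2 mod 31 = 19^2 = 20
  -> B = 20
s = B^a = 20^25 mod 31  (bits of 25 = 11001)
  bit 0 = 1: r = r^2 * 20 mod 31 = 1^2 * 20 = 1*20 = 20
  bit 1 = 1: r = r^2 * 20 mod 31 = 20^2 * 20 = 28*20 = 2
  bit 2 = 0: r = r^2 mod 31 = 2^2 = 4
  bit 3 = 0: r = r^2 mod 31 = 4^2 = 16
  bit 4 = 1: r = r^2 * 20 mod 31 = 16^2 * 20 = 8*20 = 5
  -> s = B^a = 5

Answer: 6 20 5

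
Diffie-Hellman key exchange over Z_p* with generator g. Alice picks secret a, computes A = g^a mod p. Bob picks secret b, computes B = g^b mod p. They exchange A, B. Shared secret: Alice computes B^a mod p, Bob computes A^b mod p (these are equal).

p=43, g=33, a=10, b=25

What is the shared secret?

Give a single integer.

Answer: 40

Derivation:
A = 33^10 mod 43  (bits of 10 = 1010)
  bit 0 = 1: r = r^2 * 33 mod 43 = 1^2 * 33 = 1*33 = 33
  bit 1 = 0: r = r^2 mod 43 = 33^2 = 14
  bit 2 = 1: r = r^2 * 33 mod 43 = 14^2 * 33 = 24*33 = 18
  bit 3 = 0: r = r^2 mod 43 = 18^2 = 23
  -> A = 23
B = 33^25 mod 43  (bits of 25 = 11001)
  bit 0 = 1: r = r^2 * 33 mod 43 = 1^2 * 33 = 1*33 = 33
  bit 1 = 1: r = r^2 * 33 mod 43 = 33^2 * 33 = 14*33 = 32
  bit 2 = 0: r = r^2 mod 43 = 32^2 = 35
  bit 3 = 0: r = r^2 mod 43 = 35^2 = 21
  bit 4 = 1: r = r^2 * 33 mod 43 = 21^2 * 33 = 11*33 = 19
  -> B = 19
s = B^a = 19^10 mod 43  (bits of 10 = 1010)
  bit 0 = 1: r = r^2 * 19 mod 43 = 1^2 * 19 = 1*19 = 19
  bit 1 = 0: r = r^2 mod 43 = 19^2 = 17
  bit 2 = 1: r = r^2 * 19 mod 43 = 17^2 * 19 = 31*19 = 30
  bit 3 = 0: r = r^2 mod 43 = 30^2 = 40
  -> s = B^a = 40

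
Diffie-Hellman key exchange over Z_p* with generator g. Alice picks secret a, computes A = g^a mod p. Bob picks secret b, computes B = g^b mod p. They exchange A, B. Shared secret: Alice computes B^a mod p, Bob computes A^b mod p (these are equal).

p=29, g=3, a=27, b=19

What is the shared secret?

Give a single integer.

A = 3^27 mod 29  (bits of 27 = 11011)
  bit 0 = 1: r = r^2 * 3 mod 29 = 1^2 * 3 = 1*3 = 3
  bit 1 = 1: r = r^2 * 3 mod 29 = 3^2 * 3 = 9*3 = 27
  bit 2 = 0: r = r^2 mod 29 = 27^2 = 4
  bit 3 = 1: r = r^2 * 3 mod 29 = 4^2 * 3 = 16*3 = 19
  bit 4 = 1: r = r^2 * 3 mod 29 = 19^2 * 3 = 13*3 = 10
  -> A = 10
B = 3^19 mod 29  (bits of 19 = 10011)
  bit 0 = 1: r = r^2 * 3 mod 29 = 1^2 * 3 = 1*3 = 3
  bit 1 = 0: r = r^2 mod 29 = 3^2 = 9
  bit 2 = 0: r = r^2 mod 29 = 9^2 = 23
  bit 3 = 1: r = r^2 * 3 mod 29 = 23^2 * 3 = 7*3 = 21
  bit 4 = 1: r = r^2 * 3 mod 29 = 21^2 * 3 = 6*3 = 18
  -> B = 18
s = B^a = 18^27 mod 29  (bits of 27 = 11011)
  bit 0 = 1: r = r^2 * 18 mod 29 = 1^2 * 18 = 1*18 = 18
  bit 1 = 1: r = r^2 * 18 mod 29 = 18^2 * 18 = 5*18 = 3
  bit 2 = 0: r = r^2 mod 29 = 3^2 = 9
  bit 3 = 1: r = r^2 * 18 mod 29 = 9^2 * 18 = 23*18 = 8
  bit 4 = 1: r = r^2 * 18 mod 29 = 8^2 * 18 = 6*18 = 21
  -> s = B^a = 21

Answer: 21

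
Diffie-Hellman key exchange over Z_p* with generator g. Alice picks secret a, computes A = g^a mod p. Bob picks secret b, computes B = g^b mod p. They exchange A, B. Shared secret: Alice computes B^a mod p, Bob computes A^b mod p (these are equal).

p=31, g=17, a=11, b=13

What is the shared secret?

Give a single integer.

Answer: 13

Derivation:
A = 17^11 mod 31  (bits of 11 = 1011)
  bit 0 = 1: r = r^2 * 17 mod 31 = 1^2 * 17 = 1*17 = 17
  bit 1 = 0: r = r^2 mod 31 = 17^2 = 10
  bit 2 = 1: r = r^2 * 17 mod 31 = 10^2 * 17 = 7*17 = 26
  bit 3 = 1: r = r^2 * 17 mod 31 = 26^2 * 17 = 25*17 = 22
  -> A = 22
B = 17^13 mod 31  (bits of 13 = 1101)
  bit 0 = 1: r = r^2 * 17 mod 31 = 1^2 * 17 = 1*17 = 17
  bit 1 = 1: r = r^2 * 17 mod 31 = 17^2 * 17 = 10*17 = 15
  bit 2 = 0: r = r^2 mod 31 = 15^2 = 8
  bit 3 = 1: r = r^2 * 17 mod 31 = 8^2 * 17 = 2*17 = 3
  -> B = 3
s = B^a = 3^11 mod 31  (bits of 11 = 1011)
  bit 0 = 1: r = r^2 * 3 mod 31 = 1^2 * 3 = 1*3 = 3
  bit 1 = 0: r = r^2 mod 31 = 3^2 = 9
  bit 2 = 1: r = r^2 * 3 mod 31 = 9^2 * 3 = 19*3 = 26
  bit 3 = 1: r = r^2 * 3 mod 31 = 26^2 * 3 = 25*3 = 13
  -> s = B^a = 13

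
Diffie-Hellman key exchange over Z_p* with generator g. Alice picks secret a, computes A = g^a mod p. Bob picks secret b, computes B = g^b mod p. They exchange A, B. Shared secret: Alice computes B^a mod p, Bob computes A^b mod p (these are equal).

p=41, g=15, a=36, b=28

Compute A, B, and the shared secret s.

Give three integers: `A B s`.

A = 15^36 mod 41  (bits of 36 = 100100)
  bit 0 = 1: r = r^2 * 15 mod 41 = 1^2 * 15 = 1*15 = 15
  bit 1 = 0: r = r^2 mod 41 = 15^2 = 20
  bit 2 = 0: r = r^2 mod 41 = 20^2 = 31
  bit 3 = 1: r = r^2 * 15 mod 41 = 31^2 * 15 = 18*15 = 24
  bit 4 = 0: r = r^2 mod 41 = 24^2 = 2
  bit 5 = 0: r = r^2 mod 41 = 2^2 = 4
  -> A = 4
B = 15^28 mod 41  (bits of 28 = 11100)
  bit 0 = 1: r = r^2 * 15 mod 41 = 1^2 * 15 = 1*15 = 15
  bit 1 = 1: r = r^2 * 15 mod 41 = 15^2 * 15 = 20*15 = 13
  bit 2 = 1: r = r^2 * 15 mod 41 = 13^2 * 15 = 5*15 = 34
  bit 3 = 0: r = r^2 mod 41 = 34^2 = 8
  bit 4 = 0: r = r^2 mod 41 = 8^2 = 23
  -> B = 23
s = B^a = 23^36 mod 41  (bits of 36 = 100100)
  bit 0 = 1: r = r^2 * 23 mod 41 = 1^2 * 23 = 1*23 = 23
  bit 1 = 0: r = r^2 mod 41 = 23^2 = 37
  bit 2 = 0: r = r^2 mod 41 = 37^2 = 16
  bit 3 = 1: r = r^2 * 23 mod 41 = 16^2 * 23 = 10*23 = 25
  bit 4 = 0: r = r^2 mod 41 = 25^2 = 10
  bit 5 = 0: r = r^2 mod 41 = 10^2 = 18
  -> s = B^a = 18

Answer: 4 23 18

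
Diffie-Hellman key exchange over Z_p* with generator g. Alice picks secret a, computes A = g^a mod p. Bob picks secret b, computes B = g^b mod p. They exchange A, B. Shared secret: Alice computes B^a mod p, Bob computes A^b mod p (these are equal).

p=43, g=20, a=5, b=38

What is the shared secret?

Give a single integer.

Answer: 23

Derivation:
A = 20^5 mod 43  (bits of 5 = 101)
  bit 0 = 1: r = r^2 * 20 mod 43 = 1^2 * 20 = 1*20 = 20
  bit 1 = 0: r = r^2 mod 43 = 20^2 = 13
  bit 2 = 1: r = r^2 * 20 mod 43 = 13^2 * 20 = 40*20 = 26
  -> A = 26
B = 20^38 mod 43  (bits of 38 = 100110)
  bit 0 = 1: r = r^2 * 20 mod 43 = 1^2 * 20 = 1*20 = 20
  bit 1 = 0: r = r^2 mod 43 = 20^2 = 13
  bit 2 = 0: r = r^2 mod 43 = 13^2 = 40
  bit 3 = 1: r = r^2 * 20 mod 43 = 40^2 * 20 = 9*20 = 8
  bit 4 = 1: r = r^2 * 20 mod 43 = 8^2 * 20 = 21*20 = 33
  bit 5 = 0: r = r^2 mod 43 = 33^2 = 14
  -> B = 14
s = B^a = 14^5 mod 43  (bits of 5 = 101)
  bit 0 = 1: r = r^2 * 14 mod 43 = 1^2 * 14 = 1*14 = 14
  bit 1 = 0: r = r^2 mod 43 = 14^2 = 24
  bit 2 = 1: r = r^2 * 14 mod 43 = 24^2 * 14 = 17*14 = 23
  -> s = B^a = 23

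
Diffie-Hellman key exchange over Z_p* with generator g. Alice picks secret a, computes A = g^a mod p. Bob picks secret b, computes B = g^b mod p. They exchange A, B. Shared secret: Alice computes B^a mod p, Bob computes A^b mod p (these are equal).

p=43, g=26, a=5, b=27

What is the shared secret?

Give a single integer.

Answer: 2

Derivation:
A = 26^5 mod 43  (bits of 5 = 101)
  bit 0 = 1: r = r^2 * 26 mod 43 = 1^2 * 26 = 1*26 = 26
  bit 1 = 0: r = r^2 mod 43 = 26^2 = 31
  bit 2 = 1: r = r^2 * 26 mod 43 = 31^2 * 26 = 15*26 = 3
  -> A = 3
B = 26^27 mod 43  (bits of 27 = 11011)
  bit 0 = 1: r = r^2 * 26 mod 43 = 1^2 * 26 = 1*26 = 26
  bit 1 = 1: r = r^2 * 26 mod 43 = 26^2 * 26 = 31*26 = 32
  bit 2 = 0: r = r^2 mod 43 = 32^2 = 35
  bit 3 = 1: r = r^2 * 26 mod 43 = 35^2 * 26 = 21*26 = 30
  bit 4 = 1: r = r^2 * 26 mod 43 = 30^2 * 26 = 40*26 = 8
  -> B = 8
s = B^a = 8^5 mod 43  (bits of 5 = 101)
  bit 0 = 1: r = r^2 * 8 mod 43 = 1^2 * 8 = 1*8 = 8
  bit 1 = 0: r = r^2 mod 43 = 8^2 = 21
  bit 2 = 1: r = r^2 * 8 mod 43 = 21^2 * 8 = 11*8 = 2
  -> s = B^a = 2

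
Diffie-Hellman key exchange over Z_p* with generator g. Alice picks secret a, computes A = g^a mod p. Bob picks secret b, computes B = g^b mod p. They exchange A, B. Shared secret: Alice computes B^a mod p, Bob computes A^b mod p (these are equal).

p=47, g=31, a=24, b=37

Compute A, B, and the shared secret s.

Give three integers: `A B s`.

Answer: 16 10 37

Derivation:
A = 31^24 mod 47  (bits of 24 = 11000)
  bit 0 = 1: r = r^2 * 31 mod 47 = 1^2 * 31 = 1*31 = 31
  bit 1 = 1: r = r^2 * 31 mod 47 = 31^2 * 31 = 21*31 = 40
  bit 2 = 0: r = r^2 mod 47 = 40^2 = 2
  bit 3 = 0: r = r^2 mod 47 = 2^2 = 4
  bit 4 = 0: r = r^2 mod 47 = 4^2 = 16
  -> A = 16
B = 31^37 mod 47  (bits of 37 = 100101)
  bit 0 = 1: r = r^2 * 31 mod 47 = 1^2 * 31 = 1*31 = 31
  bit 1 = 0: r = r^2 mod 47 = 31^2 = 21
  bit 2 = 0: r = r^2 mod 47 = 21^2 = 18
  bit 3 = 1: r = r^2 * 31 mod 47 = 18^2 * 31 = 42*31 = 33
  bit 4 = 0: r = r^2 mod 47 = 33^2 = 8
  bit 5 = 1: r = r^2 * 31 mod 47 = 8^2 * 31 = 17*31 = 10
  -> B = 10
s = B^a = 10^24 mod 47  (bits of 24 = 11000)
  bit 0 = 1: r = r^2 * 10 mod 47 = 1^2 * 10 = 1*10 = 10
  bit 1 = 1: r = r^2 * 10 mod 47 = 10^2 * 10 = 6*10 = 13
  bit 2 = 0: r = r^2 mod 47 = 13^2 = 28
  bit 3 = 0: r = r^2 mod 47 = 28^2 = 32
  bit 4 = 0: r = r^2 mod 47 = 32^2 = 37
  -> s = B^a = 37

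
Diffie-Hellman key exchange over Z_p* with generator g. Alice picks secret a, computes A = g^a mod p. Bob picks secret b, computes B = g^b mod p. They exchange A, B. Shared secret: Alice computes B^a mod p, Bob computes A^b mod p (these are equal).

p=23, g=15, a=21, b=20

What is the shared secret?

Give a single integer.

A = 15^21 mod 23  (bits of 21 = 10101)
  bit 0 = 1: r = r^2 * 15 mod 23 = 1^2 * 15 = 1*15 = 15
  bit 1 = 0: r = r^2 mod 23 = 15^2 = 18
  bit 2 = 1: r = r^2 * 15 mod 23 = 18^2 * 15 = 2*15 = 7
  bit 3 = 0: r = r^2 mod 23 = 7^2 = 3
  bit 4 = 1: r = r^2 * 15 mod 23 = 3^2 * 15 = 9*15 = 20
  -> A = 20
B = 15^20 mod 23  (bits of 20 = 10100)
  bit 0 = 1: r = r^2 * 15 mod 23 = 1^2 * 15 = 1*15 = 15
  bit 1 = 0: r = r^2 mod 23 = 15^2 = 18
  bit 2 = 1: r = r^2 * 15 mod 23 = 18^2 * 15 = 2*15 = 7
  bit 3 = 0: r = r^2 mod 23 = 7^2 = 3
  bit 4 = 0: r = r^2 mod 23 = 3^2 = 9
  -> B = 9
s = B^a = 9^21 mod 23  (bits of 21 = 10101)
  bit 0 = 1: r = r^2 * 9 mod 23 = 1^2 * 9 = 1*9 = 9
  bit 1 = 0: r = r^2 mod 23 = 9^2 = 12
  bit 2 = 1: r = r^2 * 9 mod 23 = 12^2 * 9 = 6*9 = 8
  bit 3 = 0: r = r^2 mod 23 = 8^2 = 18
  bit 4 = 1: r = r^2 * 9 mod 23 = 18^2 * 9 = 2*9 = 18
  -> s = B^a = 18

Answer: 18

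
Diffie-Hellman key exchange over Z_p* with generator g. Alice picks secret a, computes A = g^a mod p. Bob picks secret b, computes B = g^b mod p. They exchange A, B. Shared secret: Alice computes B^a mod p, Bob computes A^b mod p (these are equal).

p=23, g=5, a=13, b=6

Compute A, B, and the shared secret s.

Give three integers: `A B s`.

Answer: 21 8 18

Derivation:
A = 5^13 mod 23  (bits of 13 = 1101)
  bit 0 = 1: r = r^2 * 5 mod 23 = 1^2 * 5 = 1*5 = 5
  bit 1 = 1: r = r^2 * 5 mod 23 = 5^2 * 5 = 2*5 = 10
  bit 2 = 0: r = r^2 mod 23 = 10^2 = 8
  bit 3 = 1: r = r^2 * 5 mod 23 = 8^2 * 5 = 18*5 = 21
  -> A = 21
B = 5^6 mod 23  (bits of 6 = 110)
  bit 0 = 1: r = r^2 * 5 mod 23 = 1^2 * 5 = 1*5 = 5
  bit 1 = 1: r = r^2 * 5 mod 23 = 5^2 * 5 = 2*5 = 10
  bit 2 = 0: r = r^2 mod 23 = 10^2 = 8
  -> B = 8
s = B^a = 8^13 mod 23  (bits of 13 = 1101)
  bit 0 = 1: r = r^2 * 8 mod 23 = 1^2 * 8 = 1*8 = 8
  bit 1 = 1: r = r^2 * 8 mod 23 = 8^2 * 8 = 18*8 = 6
  bit 2 = 0: r = r^2 mod 23 = 6^2 = 13
  bit 3 = 1: r = r^2 * 8 mod 23 = 13^2 * 8 = 8*8 = 18
  -> s = B^a = 18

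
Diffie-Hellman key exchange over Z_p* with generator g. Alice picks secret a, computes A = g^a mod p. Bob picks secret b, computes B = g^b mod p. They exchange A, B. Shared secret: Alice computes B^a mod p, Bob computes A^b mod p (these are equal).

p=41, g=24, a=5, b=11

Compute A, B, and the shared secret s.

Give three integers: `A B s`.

A = 24^5 mod 41  (bits of 5 = 101)
  bit 0 = 1: r = r^2 * 24 mod 41 = 1^2 * 24 = 1*24 = 24
  bit 1 = 0: r = r^2 mod 41 = 24^2 = 2
  bit 2 = 1: r = r^2 * 24 mod 41 = 2^2 * 24 = 4*24 = 14
  -> A = 14
B = 24^11 mod 41  (bits of 11 = 1011)
  bit 0 = 1: r = r^2 * 24 mod 41 = 1^2 * 24 = 1*24 = 24
  bit 1 = 0: r = r^2 mod 41 = 24^2 = 2
  bit 2 = 1: r = r^2 * 24 mod 41 = 2^2 * 24 = 4*24 = 14
  bit 3 = 1: r = r^2 * 24 mod 41 = 14^2 * 24 = 32*24 = 30
  -> B = 30
s = B^a = 30^5 mod 41  (bits of 5 = 101)
  bit 0 = 1: r = r^2 * 30 mod 41 = 1^2 * 30 = 1*30 = 30
  bit 1 = 0: r = r^2 mod 41 = 30^2 = 39
  bit 2 = 1: r = r^2 * 30 mod 41 = 39^2 * 30 = 4*30 = 38
  -> s = B^a = 38

Answer: 14 30 38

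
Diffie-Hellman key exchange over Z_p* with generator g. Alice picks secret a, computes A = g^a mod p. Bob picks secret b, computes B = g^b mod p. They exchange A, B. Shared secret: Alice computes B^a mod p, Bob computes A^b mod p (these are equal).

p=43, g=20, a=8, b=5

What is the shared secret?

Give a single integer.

A = 20^8 mod 43  (bits of 8 = 1000)
  bit 0 = 1: r = r^2 * 20 mod 43 = 1^2 * 20 = 1*20 = 20
  bit 1 = 0: r = r^2 mod 43 = 20^2 = 13
  bit 2 = 0: r = r^2 mod 43 = 13^2 = 40
  bit 3 = 0: r = r^2 mod 43 = 40^2 = 9
  -> A = 9
B = 20^5 mod 43  (bits of 5 = 101)
  bit 0 = 1: r = r^2 * 20 mod 43 = 1^2 * 20 = 1*20 = 20
  bit 1 = 0: r = r^2 mod 43 = 20^2 = 13
  bit 2 = 1: r = r^2 * 20 mod 43 = 13^2 * 20 = 40*20 = 26
  -> B = 26
s = B^a = 26^8 mod 43  (bits of 8 = 1000)
  bit 0 = 1: r = r^2 * 26 mod 43 = 1^2 * 26 = 1*26 = 26
  bit 1 = 0: r = r^2 mod 43 = 26^2 = 31
  bit 2 = 0: r = r^2 mod 43 = 31^2 = 15
  bit 3 = 0: r = r^2 mod 43 = 15^2 = 10
  -> s = B^a = 10

Answer: 10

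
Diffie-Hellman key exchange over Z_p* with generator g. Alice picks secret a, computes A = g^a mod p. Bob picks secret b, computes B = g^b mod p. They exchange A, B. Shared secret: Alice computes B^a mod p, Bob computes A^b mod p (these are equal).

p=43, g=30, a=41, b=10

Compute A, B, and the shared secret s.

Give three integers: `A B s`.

A = 30^41 mod 43  (bits of 41 = 101001)
  bit 0 = 1: r = r^2 * 30 mod 43 = 1^2 * 30 = 1*30 = 30
  bit 1 = 0: r = r^2 mod 43 = 30^2 = 40
  bit 2 = 1: r = r^2 * 30 mod 43 = 40^2 * 30 = 9*30 = 12
  bit 3 = 0: r = r^2 mod 43 = 12^2 = 15
  bit 4 = 0: r = r^2 mod 43 = 15^2 = 10
  bit 5 = 1: r = r^2 * 30 mod 43 = 10^2 * 30 = 14*30 = 33
  -> A = 33
B = 30^10 mod 43  (bits of 10 = 1010)
  bit 0 = 1: r = r^2 * 30 mod 43 = 1^2 * 30 = 1*30 = 30
  bit 1 = 0: r = r^2 mod 43 = 30^2 = 40
  bit 2 = 1: r = r^2 * 30 mod 43 = 40^2 * 30 = 9*30 = 12
  bit 3 = 0: r = r^2 mod 43 = 12^2 = 15
  -> B = 15
s = B^a = 15^41 mod 43  (bits of 41 = 101001)
  bit 0 = 1: r = r^2 * 15 mod 43 = 1^2 * 15 = 1*15 = 15
  bit 1 = 0: r = r^2 mod 43 = 15^2 = 10
  bit 2 = 1: r = r^2 * 15 mod 43 = 10^2 * 15 = 14*15 = 38
  bit 3 = 0: r = r^2 mod 43 = 38^2 = 25
  bit 4 = 0: r = r^2 mod 43 = 25^2 = 23
  bit 5 = 1: r = r^2 * 15 mod 43 = 23^2 * 15 = 13*15 = 23
  -> s = B^a = 23

Answer: 33 15 23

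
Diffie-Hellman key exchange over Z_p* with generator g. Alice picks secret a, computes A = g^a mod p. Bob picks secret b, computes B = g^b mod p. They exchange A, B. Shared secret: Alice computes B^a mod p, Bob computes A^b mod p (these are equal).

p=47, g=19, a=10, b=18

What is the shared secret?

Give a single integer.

A = 19^10 mod 47  (bits of 10 = 1010)
  bit 0 = 1: r = r^2 * 19 mod 47 = 1^2 * 19 = 1*19 = 19
  bit 1 = 0: r = r^2 mod 47 = 19^2 = 32
  bit 2 = 1: r = r^2 * 19 mod 47 = 32^2 * 19 = 37*19 = 45
  bit 3 = 0: r = r^2 mod 47 = 45^2 = 4
  -> A = 4
B = 19^18 mod 47  (bits of 18 = 10010)
  bit 0 = 1: r = r^2 * 19 mod 47 = 1^2 * 19 = 1*19 = 19
  bit 1 = 0: r = r^2 mod 47 = 19^2 = 32
  bit 2 = 0: r = r^2 mod 47 = 32^2 = 37
  bit 3 = 1: r = r^2 * 19 mod 47 = 37^2 * 19 = 6*19 = 20
  bit 4 = 0: r = r^2 mod 47 = 20^2 = 24
  -> B = 24
s = B^a = 24^10 mod 47  (bits of 10 = 1010)
  bit 0 = 1: r = r^2 * 24 mod 47 = 1^2 * 24 = 1*24 = 24
  bit 1 = 0: r = r^2 mod 47 = 24^2 = 12
  bit 2 = 1: r = r^2 * 24 mod 47 = 12^2 * 24 = 3*24 = 25
  bit 3 = 0: r = r^2 mod 47 = 25^2 = 14
  -> s = B^a = 14

Answer: 14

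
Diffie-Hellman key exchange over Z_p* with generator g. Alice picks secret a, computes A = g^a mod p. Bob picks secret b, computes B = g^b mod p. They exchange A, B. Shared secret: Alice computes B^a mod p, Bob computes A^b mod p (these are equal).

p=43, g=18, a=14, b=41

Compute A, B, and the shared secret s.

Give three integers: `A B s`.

A = 18^14 mod 43  (bits of 14 = 1110)
  bit 0 = 1: r = r^2 * 18 mod 43 = 1^2 * 18 = 1*18 = 18
  bit 1 = 1: r = r^2 * 18 mod 43 = 18^2 * 18 = 23*18 = 27
  bit 2 = 1: r = r^2 * 18 mod 43 = 27^2 * 18 = 41*18 = 7
  bit 3 = 0: r = r^2 mod 43 = 7^2 = 6
  -> A = 6
B = 18^41 mod 43  (bits of 41 = 101001)
  bit 0 = 1: r = r^2 * 18 mod 43 = 1^2 * 18 = 1*18 = 18
  bit 1 = 0: r = r^2 mod 43 = 18^2 = 23
  bit 2 = 1: r = r^2 * 18 mod 43 = 23^2 * 18 = 13*18 = 19
  bit 3 = 0: r = r^2 mod 43 = 19^2 = 17
  bit 4 = 0: r = r^2 mod 43 = 17^2 = 31
  bit 5 = 1: r = r^2 * 18 mod 43 = 31^2 * 18 = 15*18 = 12
  -> B = 12
s = B^a = 12^14 mod 43  (bits of 14 = 1110)
  bit 0 = 1: r = r^2 * 12 mod 43 = 1^2 * 12 = 1*12 = 12
  bit 1 = 1: r = r^2 * 12 mod 43 = 12^2 * 12 = 15*12 = 8
  bit 2 = 1: r = r^2 * 12 mod 43 = 8^2 * 12 = 21*12 = 37
  bit 3 = 0: r = r^2 mod 43 = 37^2 = 36
  -> s = B^a = 36

Answer: 6 12 36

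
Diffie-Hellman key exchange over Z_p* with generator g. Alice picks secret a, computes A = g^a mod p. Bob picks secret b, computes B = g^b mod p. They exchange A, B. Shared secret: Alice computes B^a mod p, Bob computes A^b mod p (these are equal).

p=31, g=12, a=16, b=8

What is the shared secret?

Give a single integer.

Answer: 9

Derivation:
A = 12^16 mod 31  (bits of 16 = 10000)
  bit 0 = 1: r = r^2 * 12 mod 31 = 1^2 * 12 = 1*12 = 12
  bit 1 = 0: r = r^2 mod 31 = 12^2 = 20
  bit 2 = 0: r = r^2 mod 31 = 20^2 = 28
  bit 3 = 0: r = r^2 mod 31 = 28^2 = 9
  bit 4 = 0: r = r^2 mod 31 = 9^2 = 19
  -> A = 19
B = 12^8 mod 31  (bits of 8 = 1000)
  bit 0 = 1: r = r^2 * 12 mod 31 = 1^2 * 12 = 1*12 = 12
  bit 1 = 0: r = r^2 mod 31 = 12^2 = 20
  bit 2 = 0: r = r^2 mod 31 = 20^2 = 28
  bit 3 = 0: r = r^2 mod 31 = 28^2 = 9
  -> B = 9
s = B^a = 9^16 mod 31  (bits of 16 = 10000)
  bit 0 = 1: r = r^2 * 9 mod 31 = 1^2 * 9 = 1*9 = 9
  bit 1 = 0: r = r^2 mod 31 = 9^2 = 19
  bit 2 = 0: r = r^2 mod 31 = 19^2 = 20
  bit 3 = 0: r = r^2 mod 31 = 20^2 = 28
  bit 4 = 0: r = r^2 mod 31 = 28^2 = 9
  -> s = B^a = 9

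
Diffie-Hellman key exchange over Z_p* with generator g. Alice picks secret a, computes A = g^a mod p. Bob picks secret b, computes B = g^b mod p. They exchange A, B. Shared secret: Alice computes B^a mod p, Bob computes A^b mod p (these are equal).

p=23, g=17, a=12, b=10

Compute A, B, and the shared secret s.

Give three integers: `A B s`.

Answer: 6 4 4

Derivation:
A = 17^12 mod 23  (bits of 12 = 1100)
  bit 0 = 1: r = r^2 * 17 mod 23 = 1^2 * 17 = 1*17 = 17
  bit 1 = 1: r = r^2 * 17 mod 23 = 17^2 * 17 = 13*17 = 14
  bit 2 = 0: r = r^2 mod 23 = 14^2 = 12
  bit 3 = 0: r = r^2 mod 23 = 12^2 = 6
  -> A = 6
B = 17^10 mod 23  (bits of 10 = 1010)
  bit 0 = 1: r = r^2 * 17 mod 23 = 1^2 * 17 = 1*17 = 17
  bit 1 = 0: r = r^2 mod 23 = 17^2 = 13
  bit 2 = 1: r = r^2 * 17 mod 23 = 13^2 * 17 = 8*17 = 21
  bit 3 = 0: r = r^2 mod 23 = 21^2 = 4
  -> B = 4
s = B^a = 4^12 mod 23  (bits of 12 = 1100)
  bit 0 = 1: r = r^2 * 4 mod 23 = 1^2 * 4 = 1*4 = 4
  bit 1 = 1: r = r^2 * 4 mod 23 = 4^2 * 4 = 16*4 = 18
  bit 2 = 0: r = r^2 mod 23 = 18^2 = 2
  bit 3 = 0: r = r^2 mod 23 = 2^2 = 4
  -> s = B^a = 4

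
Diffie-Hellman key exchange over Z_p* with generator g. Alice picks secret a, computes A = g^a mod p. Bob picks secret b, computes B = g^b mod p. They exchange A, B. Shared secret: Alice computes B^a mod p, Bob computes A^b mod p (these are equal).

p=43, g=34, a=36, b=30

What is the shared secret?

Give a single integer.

A = 34^36 mod 43  (bits of 36 = 100100)
  bit 0 = 1: r = r^2 * 34 mod 43 = 1^2 * 34 = 1*34 = 34
  bit 1 = 0: r = r^2 mod 43 = 34^2 = 38
  bit 2 = 0: r = r^2 mod 43 = 38^2 = 25
  bit 3 = 1: r = r^2 * 34 mod 43 = 25^2 * 34 = 23*34 = 8
  bit 4 = 0: r = r^2 mod 43 = 8^2 = 21
  bit 5 = 0: r = r^2 mod 43 = 21^2 = 11
  -> A = 11
B = 34^30 mod 43  (bits of 30 = 11110)
  bit 0 = 1: r = r^2 * 34 mod 43 = 1^2 * 34 = 1*34 = 34
  bit 1 = 1: r = r^2 * 34 mod 43 = 34^2 * 34 = 38*34 = 2
  bit 2 = 1: r = r^2 * 34 mod 43 = 2^2 * 34 = 4*34 = 7
  bit 3 = 1: r = r^2 * 34 mod 43 = 7^2 * 34 = 6*34 = 32
  bit 4 = 0: r = r^2 mod 43 = 32^2 = 35
  -> B = 35
s = B^a = 35^36 mod 43  (bits of 36 = 100100)
  bit 0 = 1: r = r^2 * 35 mod 43 = 1^2 * 35 = 1*35 = 35
  bit 1 = 0: r = r^2 mod 43 = 35^2 = 21
  bit 2 = 0: r = r^2 mod 43 = 21^2 = 11
  bit 3 = 1: r = r^2 * 35 mod 43 = 11^2 * 35 = 35*35 = 21
  bit 4 = 0: r = r^2 mod 43 = 21^2 = 11
  bit 5 = 0: r = r^2 mod 43 = 11^2 = 35
  -> s = B^a = 35

Answer: 35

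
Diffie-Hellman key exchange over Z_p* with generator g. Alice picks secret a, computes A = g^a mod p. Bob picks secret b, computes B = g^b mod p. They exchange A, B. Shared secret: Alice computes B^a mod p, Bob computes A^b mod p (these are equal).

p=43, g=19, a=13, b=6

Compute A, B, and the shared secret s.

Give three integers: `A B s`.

A = 19^13 mod 43  (bits of 13 = 1101)
  bit 0 = 1: r = r^2 * 19 mod 43 = 1^2 * 19 = 1*19 = 19
  bit 1 = 1: r = r^2 * 19 mod 43 = 19^2 * 19 = 17*19 = 22
  bit 2 = 0: r = r^2 mod 43 = 22^2 = 11
  bit 3 = 1: r = r^2 * 19 mod 43 = 11^2 * 19 = 35*19 = 20
  -> A = 20
B = 19^6 mod 43  (bits of 6 = 110)
  bit 0 = 1: r = r^2 * 19 mod 43 = 1^2 * 19 = 1*19 = 19
  bit 1 = 1: r = r^2 * 19 mod 43 = 19^2 * 19 = 17*19 = 22
  bit 2 = 0: r = r^2 mod 43 = 22^2 = 11
  -> B = 11
s = B^a = 11^13 mod 43  (bits of 13 = 1101)
  bit 0 = 1: r = r^2 * 11 mod 43 = 1^2 * 11 = 1*11 = 11
  bit 1 = 1: r = r^2 * 11 mod 43 = 11^2 * 11 = 35*11 = 41
  bit 2 = 0: r = r^2 mod 43 = 41^2 = 4
  bit 3 = 1: r = r^2 * 11 mod 43 = 4^2 * 11 = 16*11 = 4
  -> s = B^a = 4

Answer: 20 11 4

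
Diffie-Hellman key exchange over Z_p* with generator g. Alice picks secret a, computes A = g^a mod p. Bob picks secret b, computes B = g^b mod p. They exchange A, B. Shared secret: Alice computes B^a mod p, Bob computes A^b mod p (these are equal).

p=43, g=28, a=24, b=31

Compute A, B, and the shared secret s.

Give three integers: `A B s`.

Answer: 21 18 16

Derivation:
A = 28^24 mod 43  (bits of 24 = 11000)
  bit 0 = 1: r = r^2 * 28 mod 43 = 1^2 * 28 = 1*28 = 28
  bit 1 = 1: r = r^2 * 28 mod 43 = 28^2 * 28 = 10*28 = 22
  bit 2 = 0: r = r^2 mod 43 = 22^2 = 11
  bit 3 = 0: r = r^2 mod 43 = 11^2 = 35
  bit 4 = 0: r = r^2 mod 43 = 35^2 = 21
  -> A = 21
B = 28^31 mod 43  (bits of 31 = 11111)
  bit 0 = 1: r = r^2 * 28 mod 43 = 1^2 * 28 = 1*28 = 28
  bit 1 = 1: r = r^2 * 28 mod 43 = 28^2 * 28 = 10*28 = 22
  bit 2 = 1: r = r^2 * 28 mod 43 = 22^2 * 28 = 11*28 = 7
  bit 3 = 1: r = r^2 * 28 mod 43 = 7^2 * 28 = 6*28 = 39
  bit 4 = 1: r = r^2 * 28 mod 43 = 39^2 * 28 = 16*28 = 18
  -> B = 18
s = B^a = 18^24 mod 43  (bits of 24 = 11000)
  bit 0 = 1: r = r^2 * 18 mod 43 = 1^2 * 18 = 1*18 = 18
  bit 1 = 1: r = r^2 * 18 mod 43 = 18^2 * 18 = 23*18 = 27
  bit 2 = 0: r = r^2 mod 43 = 27^2 = 41
  bit 3 = 0: r = r^2 mod 43 = 41^2 = 4
  bit 4 = 0: r = r^2 mod 43 = 4^2 = 16
  -> s = B^a = 16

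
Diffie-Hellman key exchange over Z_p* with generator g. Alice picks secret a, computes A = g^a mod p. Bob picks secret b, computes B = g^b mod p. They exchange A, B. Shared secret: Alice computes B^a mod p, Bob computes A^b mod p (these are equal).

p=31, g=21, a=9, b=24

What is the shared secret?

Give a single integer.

A = 21^9 mod 31  (bits of 9 = 1001)
  bit 0 = 1: r = r^2 * 21 mod 31 = 1^2 * 21 = 1*21 = 21
  bit 1 = 0: r = r^2 mod 31 = 21^2 = 7
  bit 2 = 0: r = r^2 mod 31 = 7^2 = 18
  bit 3 = 1: r = r^2 * 21 mod 31 = 18^2 * 21 = 14*21 = 15
  -> A = 15
B = 21^24 mod 31  (bits of 24 = 11000)
  bit 0 = 1: r = r^2 * 21 mod 31 = 1^2 * 21 = 1*21 = 21
  bit 1 = 1: r = r^2 * 21 mod 31 = 21^2 * 21 = 7*21 = 23
  bit 2 = 0: r = r^2 mod 31 = 23^2 = 2
  bit 3 = 0: r = r^2 mod 31 = 2^2 = 4
  bit 4 = 0: r = r^2 mod 31 = 4^2 = 16
  -> B = 16
s = B^a = 16^9 mod 31  (bits of 9 = 1001)
  bit 0 = 1: r = r^2 * 16 mod 31 = 1^2 * 16 = 1*16 = 16
  bit 1 = 0: r = r^2 mod 31 = 16^2 = 8
  bit 2 = 0: r = r^2 mod 31 = 8^2 = 2
  bit 3 = 1: r = r^2 * 16 mod 31 = 2^2 * 16 = 4*16 = 2
  -> s = B^a = 2

Answer: 2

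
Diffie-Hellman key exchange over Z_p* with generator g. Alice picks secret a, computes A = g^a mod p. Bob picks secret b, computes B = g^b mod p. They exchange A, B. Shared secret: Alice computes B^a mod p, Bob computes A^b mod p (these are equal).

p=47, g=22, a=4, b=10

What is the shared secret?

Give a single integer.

Answer: 34

Derivation:
A = 22^4 mod 47  (bits of 4 = 100)
  bit 0 = 1: r = r^2 * 22 mod 47 = 1^2 * 22 = 1*22 = 22
  bit 1 = 0: r = r^2 mod 47 = 22^2 = 14
  bit 2 = 0: r = r^2 mod 47 = 14^2 = 8
  -> A = 8
B = 22^10 mod 47  (bits of 10 = 1010)
  bit 0 = 1: r = r^2 * 22 mod 47 = 1^2 * 22 = 1*22 = 22
  bit 1 = 0: r = r^2 mod 47 = 22^2 = 14
  bit 2 = 1: r = r^2 * 22 mod 47 = 14^2 * 22 = 8*22 = 35
  bit 3 = 0: r = r^2 mod 47 = 35^2 = 3
  -> B = 3
s = B^a = 3^4 mod 47  (bits of 4 = 100)
  bit 0 = 1: r = r^2 * 3 mod 47 = 1^2 * 3 = 1*3 = 3
  bit 1 = 0: r = r^2 mod 47 = 3^2 = 9
  bit 2 = 0: r = r^2 mod 47 = 9^2 = 34
  -> s = B^a = 34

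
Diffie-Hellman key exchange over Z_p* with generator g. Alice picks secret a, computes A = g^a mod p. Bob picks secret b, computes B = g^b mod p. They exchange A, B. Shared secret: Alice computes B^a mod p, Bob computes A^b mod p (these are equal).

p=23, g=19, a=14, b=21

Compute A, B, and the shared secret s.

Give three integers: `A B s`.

Answer: 18 17 9

Derivation:
A = 19^14 mod 23  (bits of 14 = 1110)
  bit 0 = 1: r = r^2 * 19 mod 23 = 1^2 * 19 = 1*19 = 19
  bit 1 = 1: r = r^2 * 19 mod 23 = 19^2 * 19 = 16*19 = 5
  bit 2 = 1: r = r^2 * 19 mod 23 = 5^2 * 19 = 2*19 = 15
  bit 3 = 0: r = r^2 mod 23 = 15^2 = 18
  -> A = 18
B = 19^21 mod 23  (bits of 21 = 10101)
  bit 0 = 1: r = r^2 * 19 mod 23 = 1^2 * 19 = 1*19 = 19
  bit 1 = 0: r = r^2 mod 23 = 19^2 = 16
  bit 2 = 1: r = r^2 * 19 mod 23 = 16^2 * 19 = 3*19 = 11
  bit 3 = 0: r = r^2 mod 23 = 11^2 = 6
  bit 4 = 1: r = r^2 * 19 mod 23 = 6^2 * 19 = 13*19 = 17
  -> B = 17
s = B^a = 17^14 mod 23  (bits of 14 = 1110)
  bit 0 = 1: r = r^2 * 17 mod 23 = 1^2 * 17 = 1*17 = 17
  bit 1 = 1: r = r^2 * 17 mod 23 = 17^2 * 17 = 13*17 = 14
  bit 2 = 1: r = r^2 * 17 mod 23 = 14^2 * 17 = 12*17 = 20
  bit 3 = 0: r = r^2 mod 23 = 20^2 = 9
  -> s = B^a = 9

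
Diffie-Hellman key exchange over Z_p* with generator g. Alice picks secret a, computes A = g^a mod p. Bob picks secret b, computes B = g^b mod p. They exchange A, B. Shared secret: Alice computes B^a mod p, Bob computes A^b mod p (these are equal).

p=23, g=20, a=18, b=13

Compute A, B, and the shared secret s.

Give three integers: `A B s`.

A = 20^18 mod 23  (bits of 18 = 10010)
  bit 0 = 1: r = r^2 * 20 mod 23 = 1^2 * 20 = 1*20 = 20
  bit 1 = 0: r = r^2 mod 23 = 20^2 = 9
  bit 2 = 0: r = r^2 mod 23 = 9^2 = 12
  bit 3 = 1: r = r^2 * 20 mod 23 = 12^2 * 20 = 6*20 = 5
  bit 4 = 0: r = r^2 mod 23 = 5^2 = 2
  -> A = 2
B = 20^13 mod 23  (bits of 13 = 1101)
  bit 0 = 1: r = r^2 * 20 mod 23 = 1^2 * 20 = 1*20 = 20
  bit 1 = 1: r = r^2 * 20 mod 23 = 20^2 * 20 = 9*20 = 19
  bit 2 = 0: r = r^2 mod 23 = 19^2 = 16
  bit 3 = 1: r = r^2 * 20 mod 23 = 16^2 * 20 = 3*20 = 14
  -> B = 14
s = B^a = 14^18 mod 23  (bits of 18 = 10010)
  bit 0 = 1: r = r^2 * 14 mod 23 = 1^2 * 14 = 1*14 = 14
  bit 1 = 0: r = r^2 mod 23 = 14^2 = 12
  bit 2 = 0: r = r^2 mod 23 = 12^2 = 6
  bit 3 = 1: r = r^2 * 14 mod 23 = 6^2 * 14 = 13*14 = 21
  bit 4 = 0: r = r^2 mod 23 = 21^2 = 4
  -> s = B^a = 4

Answer: 2 14 4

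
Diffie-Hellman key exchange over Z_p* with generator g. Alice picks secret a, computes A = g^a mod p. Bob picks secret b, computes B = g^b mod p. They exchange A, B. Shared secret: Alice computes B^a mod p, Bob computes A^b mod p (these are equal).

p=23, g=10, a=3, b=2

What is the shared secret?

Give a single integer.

Answer: 6

Derivation:
A = 10^3 mod 23  (bits of 3 = 11)
  bit 0 = 1: r = r^2 * 10 mod 23 = 1^2 * 10 = 1*10 = 10
  bit 1 = 1: r = r^2 * 10 mod 23 = 10^2 * 10 = 8*10 = 11
  -> A = 11
B = 10^2 mod 23  (bits of 2 = 10)
  bit 0 = 1: r = r^2 * 10 mod 23 = 1^2 * 10 = 1*10 = 10
  bit 1 = 0: r = r^2 mod 23 = 10^2 = 8
  -> B = 8
s = B^a = 8^3 mod 23  (bits of 3 = 11)
  bit 0 = 1: r = r^2 * 8 mod 23 = 1^2 * 8 = 1*8 = 8
  bit 1 = 1: r = r^2 * 8 mod 23 = 8^2 * 8 = 18*8 = 6
  -> s = B^a = 6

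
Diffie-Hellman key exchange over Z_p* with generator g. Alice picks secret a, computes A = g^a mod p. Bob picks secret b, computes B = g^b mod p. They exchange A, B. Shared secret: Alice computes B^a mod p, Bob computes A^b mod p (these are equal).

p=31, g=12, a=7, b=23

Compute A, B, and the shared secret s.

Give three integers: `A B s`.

Answer: 24 22 21

Derivation:
A = 12^7 mod 31  (bits of 7 = 111)
  bit 0 = 1: r = r^2 * 12 mod 31 = 1^2 * 12 = 1*12 = 12
  bit 1 = 1: r = r^2 * 12 mod 31 = 12^2 * 12 = 20*12 = 23
  bit 2 = 1: r = r^2 * 12 mod 31 = 23^2 * 12 = 2*12 = 24
  -> A = 24
B = 12^23 mod 31  (bits of 23 = 10111)
  bit 0 = 1: r = r^2 * 12 mod 31 = 1^2 * 12 = 1*12 = 12
  bit 1 = 0: r = r^2 mod 31 = 12^2 = 20
  bit 2 = 1: r = r^2 * 12 mod 31 = 20^2 * 12 = 28*12 = 26
  bit 3 = 1: r = r^2 * 12 mod 31 = 26^2 * 12 = 25*12 = 21
  bit 4 = 1: r = r^2 * 12 mod 31 = 21^2 * 12 = 7*12 = 22
  -> B = 22
s = B^a = 22^7 mod 31  (bits of 7 = 111)
  bit 0 = 1: r = r^2 * 22 mod 31 = 1^2 * 22 = 1*22 = 22
  bit 1 = 1: r = r^2 * 22 mod 31 = 22^2 * 22 = 19*22 = 15
  bit 2 = 1: r = r^2 * 22 mod 31 = 15^2 * 22 = 8*22 = 21
  -> s = B^a = 21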